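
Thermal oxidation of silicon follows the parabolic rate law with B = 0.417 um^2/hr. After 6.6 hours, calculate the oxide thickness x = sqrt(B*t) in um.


Step 1: Compute B*t = 0.417 * 6.6 = 2.7522
Step 2: x = sqrt(2.7522)
x = 1.659 um


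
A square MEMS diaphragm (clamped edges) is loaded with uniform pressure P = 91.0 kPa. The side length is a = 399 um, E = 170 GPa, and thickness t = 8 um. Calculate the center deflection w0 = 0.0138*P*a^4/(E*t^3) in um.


Step 1: Convert pressure to compatible units (E is in GPa, so P in GPa).
P = 91.0 kPa = 91.0e-6 GPa
Step 2: Compute numerator: 0.0138 * P * a^4.
a^4 = 399^4 = 25344958401
numerator = 0.0138 * 91.0e-6 * 25344958401 = 3.18282e+04
Step 3: Compute denominator: E * t^3 = 170 * 8^3 = 87040
Step 4: w0 = numerator / denominator = 3.18282e+04 / 87040 = 0.3657 um


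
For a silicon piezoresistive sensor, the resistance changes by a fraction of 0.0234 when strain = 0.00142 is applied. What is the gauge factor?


Step 1: Identify values.
dR/R = 0.0234, strain = 0.00142
Step 2: GF = (dR/R) / strain = 0.0234 / 0.00142
GF = 16.5


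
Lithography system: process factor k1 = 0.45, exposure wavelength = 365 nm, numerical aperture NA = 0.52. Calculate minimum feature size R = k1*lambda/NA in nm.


Step 1: Identify values: k1 = 0.45, lambda = 365 nm, NA = 0.52
Step 2: R = k1 * lambda / NA
R = 0.45 * 365 / 0.52
R = 315.9 nm


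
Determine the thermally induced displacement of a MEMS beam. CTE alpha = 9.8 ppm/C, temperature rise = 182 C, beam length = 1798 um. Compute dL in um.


Step 1: Convert CTE: alpha = 9.8 ppm/C = 9.8e-6 /C
Step 2: dL = 9.8e-6 * 182 * 1798
dL = 3.2069 um


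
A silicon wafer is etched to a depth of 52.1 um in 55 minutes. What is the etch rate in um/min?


Step 1: Etch rate = depth / time
Step 2: rate = 52.1 / 55
rate = 0.947 um/min


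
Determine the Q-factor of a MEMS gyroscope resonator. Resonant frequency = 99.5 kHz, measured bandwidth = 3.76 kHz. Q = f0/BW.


Step 1: Q = f0 / bandwidth
Step 2: Q = 99.5 / 3.76
Q = 26.5


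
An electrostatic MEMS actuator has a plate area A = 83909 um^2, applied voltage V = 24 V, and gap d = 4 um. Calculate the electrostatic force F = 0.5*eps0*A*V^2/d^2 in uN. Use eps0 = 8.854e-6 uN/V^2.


Step 1: Identify parameters.
eps0 = 8.854e-6 uN/V^2, A = 83909 um^2, V = 24 V, d = 4 um
Step 2: Compute V^2 = 24^2 = 576
Step 3: Compute d^2 = 4^2 = 16
Step 4: F = 0.5 * 8.854e-6 * 83909 * 576 / 16
F = 13.373 uN


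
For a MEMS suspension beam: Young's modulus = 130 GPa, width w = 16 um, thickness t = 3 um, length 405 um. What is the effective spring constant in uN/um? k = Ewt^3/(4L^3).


Step 1: Convert E to consistent units (1 GPa = 1000 uN/um^2).
E = 130 GPa = 130000 uN/um^2
Step 2: Compute t^3 = 3^3 = 27
Step 3: Compute L^3 = 405^3 = 66430125
Step 4: k = 130000 * 16 * 27 / (4 * 66430125)
k = 0.2113 uN/um


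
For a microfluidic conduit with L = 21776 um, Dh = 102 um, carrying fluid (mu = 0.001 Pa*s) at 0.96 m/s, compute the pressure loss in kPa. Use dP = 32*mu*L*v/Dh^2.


Step 1: Convert to SI: L = 21776e-6 m, Dh = 102e-6 m
Step 2: dP = 32 * 0.001 * 21776e-6 * 0.96 / (102e-6)^2
Step 3: dP = 64298.22 Pa
Step 4: Convert to kPa: dP = 64.3 kPa


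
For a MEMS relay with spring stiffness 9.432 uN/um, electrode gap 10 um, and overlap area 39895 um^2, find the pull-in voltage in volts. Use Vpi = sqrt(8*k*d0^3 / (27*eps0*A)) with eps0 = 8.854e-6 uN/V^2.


Step 1: Compute numerator: 8 * k * d0^3 = 8 * 9.432 * 10^3 = 75456.0
Step 2: Compute denominator: 27 * eps0 * A = 27 * 8.854e-6 * 39895 = 9.537219
Step 3: Vpi = sqrt(75456.0 / 9.537219)
Vpi = 88.95 V


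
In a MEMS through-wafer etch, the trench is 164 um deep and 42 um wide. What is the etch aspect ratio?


Step 1: AR = depth / width
Step 2: AR = 164 / 42
AR = 3.9


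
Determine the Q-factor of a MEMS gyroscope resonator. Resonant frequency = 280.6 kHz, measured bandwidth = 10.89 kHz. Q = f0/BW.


Step 1: Q = f0 / bandwidth
Step 2: Q = 280.6 / 10.89
Q = 25.8


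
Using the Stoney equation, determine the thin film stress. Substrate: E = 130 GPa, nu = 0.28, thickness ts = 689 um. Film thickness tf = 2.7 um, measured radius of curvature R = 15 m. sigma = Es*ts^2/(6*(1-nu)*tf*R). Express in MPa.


Step 1: Compute numerator: Es * ts^2 = 130 * 689^2 = 61713730 (GPa*um^2)
Step 2: Compute denominator (R in um): 6*(1-nu)*tf*R = 6*0.72*2.7*15e6 = 174960000.0 (um^2)
Step 3: sigma (GPa) = 61713730 / 174960000.0 = 3.52731e-01 GPa
Step 4: Convert to MPa (x1000): sigma = 352.7 MPa


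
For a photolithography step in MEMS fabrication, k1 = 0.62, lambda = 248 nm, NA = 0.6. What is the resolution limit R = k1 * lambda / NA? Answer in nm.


Step 1: Identify values: k1 = 0.62, lambda = 248 nm, NA = 0.6
Step 2: R = k1 * lambda / NA
R = 0.62 * 248 / 0.6
R = 256.3 nm


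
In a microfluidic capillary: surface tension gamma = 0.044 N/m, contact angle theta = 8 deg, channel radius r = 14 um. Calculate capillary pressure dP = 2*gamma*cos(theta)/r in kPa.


Step 1: cos(8 deg) = 0.9903
Step 2: Convert r to m: r = 14e-6 m
Step 3: dP = 2 * 0.044 * 0.9903 / 14e-6 = 6224.7 Pa
Step 4: Convert Pa to kPa (divide by 1000).
dP = 6.22 kPa


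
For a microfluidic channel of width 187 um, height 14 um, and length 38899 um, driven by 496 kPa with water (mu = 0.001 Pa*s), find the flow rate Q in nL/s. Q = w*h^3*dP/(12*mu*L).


Step 1: Convert all dimensions to SI (meters).
w = 187e-6 m, h = 14e-6 m, L = 38899e-6 m, dP = 496e3 Pa
Step 2: Q = w * h^3 * dP / (12 * mu * L)
Q = 187e-6 * (14e-6)^3 * 496e3 / (12 * 0.001 * 38899e-6) = 5.4524e-10 m^3/s
Step 3: Convert Q from m^3/s to nL/s (1 m^3 = 1e12 nL, so multiply by 1e12).
Q = 545.24 nL/s


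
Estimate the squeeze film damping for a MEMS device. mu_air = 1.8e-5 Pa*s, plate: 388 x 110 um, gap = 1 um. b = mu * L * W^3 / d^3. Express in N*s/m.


Step 1: Convert to SI.
L = 388e-6 m, W = 110e-6 m, d = 1e-6 m
Step 2: W^3 = (110e-6)^3 = 1.33e-12 m^3
Step 3: d^3 = (1e-6)^3 = 1.00e-18 m^3
Step 4: b = 1.8e-5 * 388e-6 * 1.33e-12 / 1.00e-18
b = 9.30e-03 N*s/m


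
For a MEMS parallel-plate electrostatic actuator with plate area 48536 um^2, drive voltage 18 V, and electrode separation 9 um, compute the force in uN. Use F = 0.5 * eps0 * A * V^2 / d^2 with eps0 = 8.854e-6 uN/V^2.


Step 1: Identify parameters.
eps0 = 8.854e-6 uN/V^2, A = 48536 um^2, V = 18 V, d = 9 um
Step 2: Compute V^2 = 18^2 = 324
Step 3: Compute d^2 = 9^2 = 81
Step 4: F = 0.5 * 8.854e-6 * 48536 * 324 / 81
F = 0.859 uN


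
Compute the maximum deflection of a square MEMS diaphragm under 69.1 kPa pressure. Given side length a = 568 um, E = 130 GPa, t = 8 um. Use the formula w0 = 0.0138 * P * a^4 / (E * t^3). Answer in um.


Step 1: Convert pressure to compatible units (E is in GPa, so P in GPa).
P = 69.1 kPa = 69.1e-6 GPa
Step 2: Compute numerator: 0.0138 * P * a^4.
a^4 = 568^4 = 104086245376
numerator = 0.0138 * 69.1e-6 * 104086245376 = 9.925456e+04
Step 3: Compute denominator: E * t^3 = 130 * 8^3 = 66560
Step 4: w0 = numerator / denominator = 9.925456e+04 / 66560 = 1.4912 um


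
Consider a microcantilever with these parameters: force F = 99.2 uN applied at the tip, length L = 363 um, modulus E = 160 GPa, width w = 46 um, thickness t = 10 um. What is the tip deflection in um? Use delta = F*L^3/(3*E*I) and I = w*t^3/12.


Step 1: Calculate the second moment of area.
I = w * t^3 / 12 = 46 * 10^3 / 12 = 3833.3333 um^4
Step 2: Convert E to consistent units (1 GPa = 1000 uN/um^2).
E = 160 GPa = 160000 uN/um^2
Step 3: Calculate tip deflection.
delta = F * L^3 / (3 * E * I)
delta = 99.2 * 363^3 / (3 * 160000 * 3833.3333)
delta = 2.5788 um


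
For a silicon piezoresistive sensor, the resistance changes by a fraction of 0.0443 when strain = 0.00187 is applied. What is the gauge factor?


Step 1: Identify values.
dR/R = 0.0443, strain = 0.00187
Step 2: GF = (dR/R) / strain = 0.0443 / 0.00187
GF = 23.7


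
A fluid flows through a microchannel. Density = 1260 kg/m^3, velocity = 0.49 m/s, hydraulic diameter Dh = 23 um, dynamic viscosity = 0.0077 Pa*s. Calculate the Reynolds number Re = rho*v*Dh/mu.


Step 1: Convert Dh to meters: Dh = 23e-6 m
Step 2: Re = rho * v * Dh / mu
Re = 1260 * 0.49 * 23e-6 / 0.0077
Re = 1.844


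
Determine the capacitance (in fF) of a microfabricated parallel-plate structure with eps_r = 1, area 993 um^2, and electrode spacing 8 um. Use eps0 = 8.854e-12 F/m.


Step 1: Convert area to m^2: A = 993e-12 m^2
Step 2: Convert gap to m: d = 8e-6 m
Step 3: C = eps0 * eps_r * A / d
C = 8.854e-12 * 1 * 993e-12 / 8e-6
Step 4: Convert to fF (multiply by 1e15).
C = 1.1 fF


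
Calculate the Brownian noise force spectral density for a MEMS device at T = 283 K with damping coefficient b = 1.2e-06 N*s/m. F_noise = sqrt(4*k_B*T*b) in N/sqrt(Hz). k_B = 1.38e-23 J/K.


Step 1: Compute 4 * k_B * T * b
= 4 * 1.38e-23 * 283 * 1.2e-06
= 1.8746e-26 N^2/Hz
Step 2: F_noise = sqrt(1.8746e-26)
F_noise = 1.37e-13 N/sqrt(Hz)


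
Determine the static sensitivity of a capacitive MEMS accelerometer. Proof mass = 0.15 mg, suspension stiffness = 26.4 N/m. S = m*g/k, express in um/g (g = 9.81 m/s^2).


Step 1: Convert mass: m = 0.15 mg = 1.50e-07 kg
Step 2: S = m * g / k = 1.50e-07 * 9.81 / 26.4
Step 3: S = 5.57e-08 m/g
Step 4: Convert to um/g: S = 0.056 um/g


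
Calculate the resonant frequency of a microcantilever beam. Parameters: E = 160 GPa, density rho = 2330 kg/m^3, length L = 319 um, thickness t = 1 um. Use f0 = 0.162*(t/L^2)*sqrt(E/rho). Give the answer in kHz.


Step 1: Convert units to SI.
t_SI = 1e-6 m, L_SI = 319e-6 m
Step 2: Calculate sqrt(E/rho).
sqrt(160e9 / 2330) = 8286.71 m/s
Step 3: Compute f0.
f0 = 0.162 * 1e-6 / (319e-6)^2 * 8286.71 = 13192.2 Hz = 13.19 kHz


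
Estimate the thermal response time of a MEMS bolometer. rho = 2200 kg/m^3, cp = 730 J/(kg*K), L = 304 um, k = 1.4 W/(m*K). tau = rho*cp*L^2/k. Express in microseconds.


Step 1: Convert L to m: L = 304e-6 m
Step 2: L^2 = (304e-6)^2 = 9.2416e-08 m^2
Step 3: tau = 2200 * 730 * 9.2416e-08 / 1.4 = 1.0601435429e-01 s
Step 4: Convert to microseconds (multiply by 1e6).
tau = 106014.354 us


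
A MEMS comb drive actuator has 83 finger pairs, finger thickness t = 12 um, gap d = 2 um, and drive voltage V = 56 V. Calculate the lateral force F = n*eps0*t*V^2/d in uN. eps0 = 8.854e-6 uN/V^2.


Step 1: Parameters: n=83, eps0=8.854e-6 uN/V^2, t=12 um, V=56 V, d=2 um
Step 2: V^2 = 3136
Step 3: F = 83 * 8.854e-6 * 12 * 3136 / 2
F = 13.828 uN


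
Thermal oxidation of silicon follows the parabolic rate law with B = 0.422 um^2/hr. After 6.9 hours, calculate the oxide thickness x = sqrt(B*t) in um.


Step 1: Compute B*t = 0.422 * 6.9 = 2.9118
Step 2: x = sqrt(2.9118)
x = 1.706 um


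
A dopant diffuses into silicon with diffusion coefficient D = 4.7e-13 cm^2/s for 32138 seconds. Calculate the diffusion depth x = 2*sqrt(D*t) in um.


Step 1: Compute D*t = 4.7e-13 * 32138 = 1.510486e-08 cm^2
Step 2: sqrt(D*t) = 1.22902e-04 cm
Step 3: x = 2 * 1.22902e-04 cm = 2.45804e-04 cm
Step 4: Convert to um (1 cm = 1e4 um): x = 2.458 um


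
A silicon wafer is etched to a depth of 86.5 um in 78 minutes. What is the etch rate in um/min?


Step 1: Etch rate = depth / time
Step 2: rate = 86.5 / 78
rate = 1.109 um/min


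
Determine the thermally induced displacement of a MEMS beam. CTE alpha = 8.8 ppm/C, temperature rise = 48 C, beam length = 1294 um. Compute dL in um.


Step 1: Convert CTE: alpha = 8.8 ppm/C = 8.8e-6 /C
Step 2: dL = 8.8e-6 * 48 * 1294
dL = 0.5466 um


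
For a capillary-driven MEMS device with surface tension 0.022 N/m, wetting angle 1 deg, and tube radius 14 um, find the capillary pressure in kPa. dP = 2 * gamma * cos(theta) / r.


Step 1: cos(1 deg) = 0.9998
Step 2: Convert r to m: r = 14e-6 m
Step 3: dP = 2 * 0.022 * 0.9998 / 14e-6 = 3142.2 Pa
Step 4: Convert Pa to kPa (divide by 1000).
dP = 3.14 kPa


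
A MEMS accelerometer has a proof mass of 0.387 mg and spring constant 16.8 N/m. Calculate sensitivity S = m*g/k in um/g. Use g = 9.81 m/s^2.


Step 1: Convert mass: m = 0.387 mg = 3.87e-07 kg
Step 2: S = m * g / k = 3.87e-07 * 9.81 / 16.8
Step 3: S = 2.26e-07 m/g
Step 4: Convert to um/g: S = 0.226 um/g


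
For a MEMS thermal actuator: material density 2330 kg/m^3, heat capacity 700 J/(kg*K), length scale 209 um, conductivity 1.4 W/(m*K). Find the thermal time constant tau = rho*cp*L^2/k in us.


Step 1: Convert L to m: L = 209e-6 m
Step 2: L^2 = (209e-6)^2 = 4.3681e-08 m^2
Step 3: tau = 2330 * 700 * 4.3681e-08 / 1.4 = 5.0888365e-02 s
Step 4: Convert to microseconds (multiply by 1e6).
tau = 50888.365 us


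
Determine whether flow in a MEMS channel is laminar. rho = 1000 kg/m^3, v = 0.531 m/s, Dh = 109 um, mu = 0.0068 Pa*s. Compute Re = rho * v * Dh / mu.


Step 1: Convert Dh to meters: Dh = 109e-6 m
Step 2: Re = rho * v * Dh / mu
Re = 1000 * 0.531 * 109e-6 / 0.0068
Re = 8.512
Since Re = 8.512 is below ~2300, the flow is laminar.


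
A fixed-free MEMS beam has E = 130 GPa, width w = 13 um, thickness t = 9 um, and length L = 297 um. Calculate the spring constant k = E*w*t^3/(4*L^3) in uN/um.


Step 1: Convert E to consistent units (1 GPa = 1000 uN/um^2).
E = 130 GPa = 130000 uN/um^2
Step 2: Compute t^3 = 9^3 = 729
Step 3: Compute L^3 = 297^3 = 26198073
Step 4: k = 130000 * 13 * 729 / (4 * 26198073)
k = 11.7567 uN/um


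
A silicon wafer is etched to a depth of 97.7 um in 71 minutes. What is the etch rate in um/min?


Step 1: Etch rate = depth / time
Step 2: rate = 97.7 / 71
rate = 1.376 um/min


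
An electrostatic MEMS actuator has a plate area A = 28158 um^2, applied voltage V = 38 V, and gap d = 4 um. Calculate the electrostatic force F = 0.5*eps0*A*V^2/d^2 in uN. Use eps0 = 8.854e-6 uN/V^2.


Step 1: Identify parameters.
eps0 = 8.854e-6 uN/V^2, A = 28158 um^2, V = 38 V, d = 4 um
Step 2: Compute V^2 = 38^2 = 1444
Step 3: Compute d^2 = 4^2 = 16
Step 4: F = 0.5 * 8.854e-6 * 28158 * 1444 / 16
F = 11.25 uN


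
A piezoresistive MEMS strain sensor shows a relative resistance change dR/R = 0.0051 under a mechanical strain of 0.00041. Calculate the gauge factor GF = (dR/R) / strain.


Step 1: Identify values.
dR/R = 0.0051, strain = 0.00041
Step 2: GF = (dR/R) / strain = 0.0051 / 0.00041
GF = 12.4


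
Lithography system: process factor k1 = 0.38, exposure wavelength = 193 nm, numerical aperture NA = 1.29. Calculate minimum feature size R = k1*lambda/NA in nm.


Step 1: Identify values: k1 = 0.38, lambda = 193 nm, NA = 1.29
Step 2: R = k1 * lambda / NA
R = 0.38 * 193 / 1.29
R = 56.9 nm


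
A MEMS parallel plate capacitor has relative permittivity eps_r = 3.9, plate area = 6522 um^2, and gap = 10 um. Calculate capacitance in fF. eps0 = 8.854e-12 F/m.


Step 1: Convert area to m^2: A = 6522e-12 m^2
Step 2: Convert gap to m: d = 10e-6 m
Step 3: C = eps0 * eps_r * A / d
C = 8.854e-12 * 3.9 * 6522e-12 / 10e-6
Step 4: Convert to fF (multiply by 1e15).
C = 22.52 fF


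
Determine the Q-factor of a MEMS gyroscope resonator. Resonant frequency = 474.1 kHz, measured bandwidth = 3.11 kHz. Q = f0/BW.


Step 1: Q = f0 / bandwidth
Step 2: Q = 474.1 / 3.11
Q = 152.4


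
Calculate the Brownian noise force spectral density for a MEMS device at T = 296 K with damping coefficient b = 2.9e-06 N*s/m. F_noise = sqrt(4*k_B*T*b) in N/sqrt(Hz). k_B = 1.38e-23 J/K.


Step 1: Compute 4 * k_B * T * b
= 4 * 1.38e-23 * 296 * 2.9e-06
= 4.7384e-26 N^2/Hz
Step 2: F_noise = sqrt(4.7384e-26)
F_noise = 2.18e-13 N/sqrt(Hz)


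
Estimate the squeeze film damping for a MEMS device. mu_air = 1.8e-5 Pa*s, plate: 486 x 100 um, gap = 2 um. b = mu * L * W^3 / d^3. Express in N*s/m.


Step 1: Convert to SI.
L = 486e-6 m, W = 100e-6 m, d = 2e-6 m
Step 2: W^3 = (100e-6)^3 = 1.00e-12 m^3
Step 3: d^3 = (2e-6)^3 = 8.00e-18 m^3
Step 4: b = 1.8e-5 * 486e-6 * 1.00e-12 / 8.00e-18
b = 1.09e-03 N*s/m


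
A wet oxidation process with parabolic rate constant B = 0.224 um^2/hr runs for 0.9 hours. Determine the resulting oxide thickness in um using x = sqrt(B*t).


Step 1: Compute B*t = 0.224 * 0.9 = 0.2016
Step 2: x = sqrt(0.2016)
x = 0.449 um


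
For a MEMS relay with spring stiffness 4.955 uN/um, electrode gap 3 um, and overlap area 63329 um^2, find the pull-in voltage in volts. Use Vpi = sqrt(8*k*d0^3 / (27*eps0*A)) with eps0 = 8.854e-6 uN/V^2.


Step 1: Compute numerator: 8 * k * d0^3 = 8 * 4.955 * 3^3 = 1070.28
Step 2: Compute denominator: 27 * eps0 * A = 27 * 8.854e-6 * 63329 = 15.139304
Step 3: Vpi = sqrt(1070.28 / 15.139304)
Vpi = 8.41 V


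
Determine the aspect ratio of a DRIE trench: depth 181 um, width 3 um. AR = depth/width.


Step 1: AR = depth / width
Step 2: AR = 181 / 3
AR = 60.3


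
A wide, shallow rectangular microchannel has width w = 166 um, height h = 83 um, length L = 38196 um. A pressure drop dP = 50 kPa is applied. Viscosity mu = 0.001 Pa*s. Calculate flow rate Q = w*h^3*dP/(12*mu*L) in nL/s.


Step 1: Convert all dimensions to SI (meters).
w = 166e-6 m, h = 83e-6 m, L = 38196e-6 m, dP = 50e3 Pa
Step 2: Q = w * h^3 * dP / (12 * mu * L)
Q = 166e-6 * (83e-6)^3 * 50e3 / (12 * 0.001 * 38196e-6) = 1.035412107e-08 m^3/s
Step 3: Convert Q from m^3/s to nL/s (1 m^3 = 1e12 nL, so multiply by 1e12).
Q = 10354.121 nL/s


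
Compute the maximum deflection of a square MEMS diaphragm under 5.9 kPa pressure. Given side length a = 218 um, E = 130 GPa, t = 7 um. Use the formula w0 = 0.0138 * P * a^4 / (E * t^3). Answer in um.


Step 1: Convert pressure to compatible units (E is in GPa, so P in GPa).
P = 5.9 kPa = 5.9e-6 GPa
Step 2: Compute numerator: 0.0138 * P * a^4.
a^4 = 218^4 = 2258530576
numerator = 0.0138 * 5.9e-6 * 2258530576 = 1.839e+02
Step 3: Compute denominator: E * t^3 = 130 * 7^3 = 44590
Step 4: w0 = numerator / denominator = 1.839e+02 / 44590 = 0.0041 um


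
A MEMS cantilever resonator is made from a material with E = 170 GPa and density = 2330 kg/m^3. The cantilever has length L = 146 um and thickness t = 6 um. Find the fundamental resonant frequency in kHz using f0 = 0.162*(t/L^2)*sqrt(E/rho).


Step 1: Convert units to SI.
t_SI = 6e-6 m, L_SI = 146e-6 m
Step 2: Calculate sqrt(E/rho).
sqrt(170e9 / 2330) = 8541.74 m/s
Step 3: Compute f0.
f0 = 0.162 * 6e-6 / (146e-6)^2 * 8541.74 = 389499.5 Hz = 389.5 kHz


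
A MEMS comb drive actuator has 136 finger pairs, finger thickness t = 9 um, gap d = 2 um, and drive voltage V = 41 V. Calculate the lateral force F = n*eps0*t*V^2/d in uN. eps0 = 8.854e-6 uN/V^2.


Step 1: Parameters: n=136, eps0=8.854e-6 uN/V^2, t=9 um, V=41 V, d=2 um
Step 2: V^2 = 1681
Step 3: F = 136 * 8.854e-6 * 9 * 1681 / 2
F = 9.109 uN


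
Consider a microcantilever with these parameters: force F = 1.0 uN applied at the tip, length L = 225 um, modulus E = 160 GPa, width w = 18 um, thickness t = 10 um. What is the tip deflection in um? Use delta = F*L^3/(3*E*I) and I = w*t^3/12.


Step 1: Calculate the second moment of area.
I = w * t^3 / 12 = 18 * 10^3 / 12 = 1500.0 um^4
Step 2: Convert E to consistent units (1 GPa = 1000 uN/um^2).
E = 160 GPa = 160000 uN/um^2
Step 3: Calculate tip deflection.
delta = F * L^3 / (3 * E * I)
delta = 1.0 * 225^3 / (3 * 160000 * 1500.0)
delta = 0.0158 um


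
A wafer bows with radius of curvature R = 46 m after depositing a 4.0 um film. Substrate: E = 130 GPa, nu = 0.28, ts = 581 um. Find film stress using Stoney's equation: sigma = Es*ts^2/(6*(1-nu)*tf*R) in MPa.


Step 1: Compute numerator: Es * ts^2 = 130 * 581^2 = 43882930 (GPa*um^2)
Step 2: Compute denominator (R in um): 6*(1-nu)*tf*R = 6*0.72*4.0*46e6 = 794880000.0 (um^2)
Step 3: sigma (GPa) = 43882930 / 794880000.0 = 5.5207e-02 GPa
Step 4: Convert to MPa (x1000): sigma = 55.2 MPa


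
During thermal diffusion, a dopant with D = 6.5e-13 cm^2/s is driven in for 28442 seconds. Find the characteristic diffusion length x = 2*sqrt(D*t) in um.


Step 1: Compute D*t = 6.5e-13 * 28442 = 1.84873e-08 cm^2
Step 2: sqrt(D*t) = 1.35968e-04 cm
Step 3: x = 2 * 1.35968e-04 cm = 2.71936e-04 cm
Step 4: Convert to um (1 cm = 1e4 um): x = 2.719 um


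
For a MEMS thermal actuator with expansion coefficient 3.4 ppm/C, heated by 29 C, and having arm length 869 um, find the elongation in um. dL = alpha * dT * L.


Step 1: Convert CTE: alpha = 3.4 ppm/C = 3.4e-6 /C
Step 2: dL = 3.4e-6 * 29 * 869
dL = 0.0857 um


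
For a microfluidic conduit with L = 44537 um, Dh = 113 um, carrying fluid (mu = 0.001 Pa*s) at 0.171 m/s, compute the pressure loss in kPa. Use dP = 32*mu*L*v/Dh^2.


Step 1: Convert to SI: L = 44537e-6 m, Dh = 113e-6 m
Step 2: dP = 32 * 0.001 * 44537e-6 * 0.171 / (113e-6)^2
Step 3: dP = 19085.79 Pa
Step 4: Convert to kPa: dP = 19.09 kPa


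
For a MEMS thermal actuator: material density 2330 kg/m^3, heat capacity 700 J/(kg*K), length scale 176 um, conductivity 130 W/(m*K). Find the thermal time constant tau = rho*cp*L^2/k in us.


Step 1: Convert L to m: L = 176e-6 m
Step 2: L^2 = (176e-6)^2 = 3.0976e-08 m^2
Step 3: tau = 2330 * 700 * 3.0976e-08 / 130 = 3.886297e-04 s
Step 4: Convert to microseconds (multiply by 1e6).
tau = 388.63 us


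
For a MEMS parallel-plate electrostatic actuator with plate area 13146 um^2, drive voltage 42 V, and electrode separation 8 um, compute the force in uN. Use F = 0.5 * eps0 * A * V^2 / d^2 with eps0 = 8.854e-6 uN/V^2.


Step 1: Identify parameters.
eps0 = 8.854e-6 uN/V^2, A = 13146 um^2, V = 42 V, d = 8 um
Step 2: Compute V^2 = 42^2 = 1764
Step 3: Compute d^2 = 8^2 = 64
Step 4: F = 0.5 * 8.854e-6 * 13146 * 1764 / 64
F = 1.604 uN


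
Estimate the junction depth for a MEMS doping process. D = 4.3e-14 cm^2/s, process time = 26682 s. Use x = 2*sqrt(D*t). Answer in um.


Step 1: Compute D*t = 4.3e-14 * 26682 = 1.147326e-09 cm^2
Step 2: sqrt(D*t) = 3.3872e-05 cm
Step 3: x = 2 * 3.3872e-05 cm = 6.7744e-05 cm
Step 4: Convert to um (1 cm = 1e4 um): x = 0.677 um


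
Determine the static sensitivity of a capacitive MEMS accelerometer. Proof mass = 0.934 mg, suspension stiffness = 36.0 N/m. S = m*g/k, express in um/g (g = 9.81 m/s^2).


Step 1: Convert mass: m = 0.934 mg = 9.34e-07 kg
Step 2: S = m * g / k = 9.34e-07 * 9.81 / 36.0
Step 3: S = 2.55e-07 m/g
Step 4: Convert to um/g: S = 0.255 um/g


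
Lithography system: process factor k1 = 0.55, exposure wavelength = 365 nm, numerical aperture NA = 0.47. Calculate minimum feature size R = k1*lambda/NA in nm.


Step 1: Identify values: k1 = 0.55, lambda = 365 nm, NA = 0.47
Step 2: R = k1 * lambda / NA
R = 0.55 * 365 / 0.47
R = 427.1 nm


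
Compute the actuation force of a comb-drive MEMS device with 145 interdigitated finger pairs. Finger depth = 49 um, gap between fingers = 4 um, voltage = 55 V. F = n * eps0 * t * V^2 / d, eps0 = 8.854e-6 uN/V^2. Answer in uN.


Step 1: Parameters: n=145, eps0=8.854e-6 uN/V^2, t=49 um, V=55 V, d=4 um
Step 2: V^2 = 3025
Step 3: F = 145 * 8.854e-6 * 49 * 3025 / 4
F = 47.574 uN


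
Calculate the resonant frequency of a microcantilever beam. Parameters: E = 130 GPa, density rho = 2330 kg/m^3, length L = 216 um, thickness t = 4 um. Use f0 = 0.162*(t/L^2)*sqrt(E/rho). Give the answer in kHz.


Step 1: Convert units to SI.
t_SI = 4e-6 m, L_SI = 216e-6 m
Step 2: Calculate sqrt(E/rho).
sqrt(130e9 / 2330) = 7469.54 m/s
Step 3: Compute f0.
f0 = 0.162 * 4e-6 / (216e-6)^2 * 7469.54 = 103743.6 Hz = 103.74 kHz


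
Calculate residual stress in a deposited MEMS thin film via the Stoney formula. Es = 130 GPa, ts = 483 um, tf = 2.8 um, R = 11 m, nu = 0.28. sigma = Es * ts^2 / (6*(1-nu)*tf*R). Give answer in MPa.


Step 1: Compute numerator: Es * ts^2 = 130 * 483^2 = 30327570 (GPa*um^2)
Step 2: Compute denominator (R in um): 6*(1-nu)*tf*R = 6*0.72*2.8*11e6 = 133056000.0 (um^2)
Step 3: sigma (GPa) = 30327570 / 133056000.0 = 2.27931e-01 GPa
Step 4: Convert to MPa (x1000): sigma = 227.9 MPa


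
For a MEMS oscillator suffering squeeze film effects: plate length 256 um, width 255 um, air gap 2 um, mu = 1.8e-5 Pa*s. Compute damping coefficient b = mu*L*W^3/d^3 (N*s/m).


Step 1: Convert to SI.
L = 256e-6 m, W = 255e-6 m, d = 2e-6 m
Step 2: W^3 = (255e-6)^3 = 1.66e-11 m^3
Step 3: d^3 = (2e-6)^3 = 8.00e-18 m^3
Step 4: b = 1.8e-5 * 256e-6 * 1.66e-11 / 8.00e-18
b = 9.55e-03 N*s/m


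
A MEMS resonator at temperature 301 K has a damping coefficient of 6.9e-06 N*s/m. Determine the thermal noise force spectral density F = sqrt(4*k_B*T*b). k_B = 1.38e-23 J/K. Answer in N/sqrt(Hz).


Step 1: Compute 4 * k_B * T * b
= 4 * 1.38e-23 * 301 * 6.9e-06
= 1.1464e-25 N^2/Hz
Step 2: F_noise = sqrt(1.1464e-25)
F_noise = 3.39e-13 N/sqrt(Hz)


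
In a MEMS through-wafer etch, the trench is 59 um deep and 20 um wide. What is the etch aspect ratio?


Step 1: AR = depth / width
Step 2: AR = 59 / 20
AR = 3.0


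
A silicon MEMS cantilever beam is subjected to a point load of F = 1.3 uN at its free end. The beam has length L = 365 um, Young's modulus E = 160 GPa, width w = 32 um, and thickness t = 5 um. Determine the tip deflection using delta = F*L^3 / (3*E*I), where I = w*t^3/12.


Step 1: Calculate the second moment of area.
I = w * t^3 / 12 = 32 * 5^3 / 12 = 333.3333 um^4
Step 2: Convert E to consistent units (1 GPa = 1000 uN/um^2).
E = 160 GPa = 160000 uN/um^2
Step 3: Calculate tip deflection.
delta = F * L^3 / (3 * E * I)
delta = 1.3 * 365^3 / (3 * 160000 * 333.3333)
delta = 0.3951 um


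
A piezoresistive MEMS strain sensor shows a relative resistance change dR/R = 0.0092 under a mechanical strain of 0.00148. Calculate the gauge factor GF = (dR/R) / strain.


Step 1: Identify values.
dR/R = 0.0092, strain = 0.00148
Step 2: GF = (dR/R) / strain = 0.0092 / 0.00148
GF = 6.2


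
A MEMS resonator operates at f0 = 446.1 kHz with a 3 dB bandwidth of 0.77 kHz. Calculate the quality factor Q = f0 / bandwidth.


Step 1: Q = f0 / bandwidth
Step 2: Q = 446.1 / 0.77
Q = 579.4


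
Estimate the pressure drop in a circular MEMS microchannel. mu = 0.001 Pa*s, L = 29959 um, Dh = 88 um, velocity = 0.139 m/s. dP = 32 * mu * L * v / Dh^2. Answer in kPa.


Step 1: Convert to SI: L = 29959e-6 m, Dh = 88e-6 m
Step 2: dP = 32 * 0.001 * 29959e-6 * 0.139 / (88e-6)^2
Step 3: dP = 17207.86 Pa
Step 4: Convert to kPa: dP = 17.21 kPa


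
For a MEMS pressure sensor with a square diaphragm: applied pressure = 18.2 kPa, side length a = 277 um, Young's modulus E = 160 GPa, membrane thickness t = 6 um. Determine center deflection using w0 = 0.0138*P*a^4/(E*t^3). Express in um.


Step 1: Convert pressure to compatible units (E is in GPa, so P in GPa).
P = 18.2 kPa = 18.2e-6 GPa
Step 2: Compute numerator: 0.0138 * P * a^4.
a^4 = 277^4 = 5887339441
numerator = 0.0138 * 18.2e-6 * 5887339441 = 1.4787e+03
Step 3: Compute denominator: E * t^3 = 160 * 6^3 = 34560
Step 4: w0 = numerator / denominator = 1.4787e+03 / 34560 = 0.0428 um


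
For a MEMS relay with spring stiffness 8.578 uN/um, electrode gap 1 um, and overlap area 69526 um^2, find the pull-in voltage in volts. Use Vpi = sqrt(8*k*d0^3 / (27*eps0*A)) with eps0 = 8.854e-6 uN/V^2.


Step 1: Compute numerator: 8 * k * d0^3 = 8 * 8.578 * 1^3 = 68.624
Step 2: Compute denominator: 27 * eps0 * A = 27 * 8.854e-6 * 69526 = 16.620747
Step 3: Vpi = sqrt(68.624 / 16.620747)
Vpi = 2.03 V


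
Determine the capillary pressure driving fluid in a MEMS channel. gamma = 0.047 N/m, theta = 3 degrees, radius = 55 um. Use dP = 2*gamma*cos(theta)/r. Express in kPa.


Step 1: cos(3 deg) = 0.9986
Step 2: Convert r to m: r = 55e-6 m
Step 3: dP = 2 * 0.047 * 0.9986 / 55e-6 = 1706.7 Pa
Step 4: Convert Pa to kPa (divide by 1000).
dP = 1.71 kPa


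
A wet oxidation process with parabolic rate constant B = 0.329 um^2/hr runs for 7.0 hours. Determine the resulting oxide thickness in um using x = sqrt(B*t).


Step 1: Compute B*t = 0.329 * 7.0 = 2.303
Step 2: x = sqrt(2.303)
x = 1.518 um


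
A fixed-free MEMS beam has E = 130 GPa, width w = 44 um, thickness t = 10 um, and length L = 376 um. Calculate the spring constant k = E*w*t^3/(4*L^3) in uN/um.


Step 1: Convert E to consistent units (1 GPa = 1000 uN/um^2).
E = 130 GPa = 130000 uN/um^2
Step 2: Compute t^3 = 10^3 = 1000
Step 3: Compute L^3 = 376^3 = 53157376
Step 4: k = 130000 * 44 * 1000 / (4 * 53157376)
k = 26.9013 uN/um


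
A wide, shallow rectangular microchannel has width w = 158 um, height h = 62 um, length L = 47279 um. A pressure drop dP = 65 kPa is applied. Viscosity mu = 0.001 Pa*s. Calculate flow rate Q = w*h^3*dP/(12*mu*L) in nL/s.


Step 1: Convert all dimensions to SI (meters).
w = 158e-6 m, h = 62e-6 m, L = 47279e-6 m, dP = 65e3 Pa
Step 2: Q = w * h^3 * dP / (12 * mu * L)
Q = 158e-6 * (62e-6)^3 * 65e3 / (12 * 0.001 * 47279e-6) = 4.31415738e-09 m^3/s
Step 3: Convert Q from m^3/s to nL/s (1 m^3 = 1e12 nL, so multiply by 1e12).
Q = 4314.157 nL/s


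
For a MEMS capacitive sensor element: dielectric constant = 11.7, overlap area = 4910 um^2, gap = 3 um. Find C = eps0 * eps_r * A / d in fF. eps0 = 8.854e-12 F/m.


Step 1: Convert area to m^2: A = 4910e-12 m^2
Step 2: Convert gap to m: d = 3e-6 m
Step 3: C = eps0 * eps_r * A / d
C = 8.854e-12 * 11.7 * 4910e-12 / 3e-6
Step 4: Convert to fF (multiply by 1e15).
C = 169.55 fF


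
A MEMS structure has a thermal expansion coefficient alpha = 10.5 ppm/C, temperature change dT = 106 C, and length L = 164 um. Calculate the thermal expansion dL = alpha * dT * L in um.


Step 1: Convert CTE: alpha = 10.5 ppm/C = 10.5e-6 /C
Step 2: dL = 10.5e-6 * 106 * 164
dL = 0.1825 um


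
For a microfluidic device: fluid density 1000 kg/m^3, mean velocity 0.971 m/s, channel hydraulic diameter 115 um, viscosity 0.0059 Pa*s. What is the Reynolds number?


Step 1: Convert Dh to meters: Dh = 115e-6 m
Step 2: Re = rho * v * Dh / mu
Re = 1000 * 0.971 * 115e-6 / 0.0059
Re = 18.926


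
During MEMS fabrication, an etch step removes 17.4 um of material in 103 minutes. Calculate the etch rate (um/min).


Step 1: Etch rate = depth / time
Step 2: rate = 17.4 / 103
rate = 0.169 um/min


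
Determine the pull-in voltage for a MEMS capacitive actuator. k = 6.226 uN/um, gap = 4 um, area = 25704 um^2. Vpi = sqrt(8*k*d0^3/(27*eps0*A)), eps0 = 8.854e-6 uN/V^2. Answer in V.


Step 1: Compute numerator: 8 * k * d0^3 = 8 * 6.226 * 4^3 = 3187.712
Step 2: Compute denominator: 27 * eps0 * A = 27 * 8.854e-6 * 25704 = 6.144747
Step 3: Vpi = sqrt(3187.712 / 6.144747)
Vpi = 22.78 V


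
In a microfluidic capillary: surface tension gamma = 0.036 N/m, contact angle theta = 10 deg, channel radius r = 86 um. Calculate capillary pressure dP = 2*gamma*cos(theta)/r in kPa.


Step 1: cos(10 deg) = 0.9848
Step 2: Convert r to m: r = 86e-6 m
Step 3: dP = 2 * 0.036 * 0.9848 / 86e-6 = 824.5 Pa
Step 4: Convert Pa to kPa (divide by 1000).
dP = 0.82 kPa


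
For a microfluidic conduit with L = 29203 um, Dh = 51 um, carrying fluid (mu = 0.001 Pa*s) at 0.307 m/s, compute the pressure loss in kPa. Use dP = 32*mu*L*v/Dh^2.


Step 1: Convert to SI: L = 29203e-6 m, Dh = 51e-6 m
Step 2: dP = 32 * 0.001 * 29203e-6 * 0.307 / (51e-6)^2
Step 3: dP = 110299.99 Pa
Step 4: Convert to kPa: dP = 110.3 kPa


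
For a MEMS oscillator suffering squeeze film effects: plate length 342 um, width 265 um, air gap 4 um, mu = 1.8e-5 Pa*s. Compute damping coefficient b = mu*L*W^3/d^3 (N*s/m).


Step 1: Convert to SI.
L = 342e-6 m, W = 265e-6 m, d = 4e-6 m
Step 2: W^3 = (265e-6)^3 = 1.86e-11 m^3
Step 3: d^3 = (4e-6)^3 = 6.40e-17 m^3
Step 4: b = 1.8e-5 * 342e-6 * 1.86e-11 / 6.40e-17
b = 1.79e-03 N*s/m


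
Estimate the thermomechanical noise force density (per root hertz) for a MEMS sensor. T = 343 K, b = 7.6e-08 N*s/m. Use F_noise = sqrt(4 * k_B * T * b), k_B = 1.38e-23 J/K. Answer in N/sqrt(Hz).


Step 1: Compute 4 * k_B * T * b
= 4 * 1.38e-23 * 343 * 7.6e-08
= 1.4390e-27 N^2/Hz
Step 2: F_noise = sqrt(1.4390e-27)
F_noise = 3.79e-14 N/sqrt(Hz)


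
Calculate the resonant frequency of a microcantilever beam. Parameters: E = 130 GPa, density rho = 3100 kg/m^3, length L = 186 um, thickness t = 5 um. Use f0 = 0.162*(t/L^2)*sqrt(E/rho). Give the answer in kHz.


Step 1: Convert units to SI.
t_SI = 5e-6 m, L_SI = 186e-6 m
Step 2: Calculate sqrt(E/rho).
sqrt(130e9 / 3100) = 6475.76 m/s
Step 3: Compute f0.
f0 = 0.162 * 5e-6 / (186e-6)^2 * 6475.76 = 151617.7 Hz = 151.62 kHz


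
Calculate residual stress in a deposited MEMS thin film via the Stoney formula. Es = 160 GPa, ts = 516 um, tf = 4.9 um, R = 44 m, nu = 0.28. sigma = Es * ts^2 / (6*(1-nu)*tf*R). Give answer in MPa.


Step 1: Compute numerator: Es * ts^2 = 160 * 516^2 = 42600960 (GPa*um^2)
Step 2: Compute denominator (R in um): 6*(1-nu)*tf*R = 6*0.72*4.9*44e6 = 931392000.0 (um^2)
Step 3: sigma (GPa) = 42600960 / 931392000.0 = 4.5739e-02 GPa
Step 4: Convert to MPa (x1000): sigma = 45.7 MPa


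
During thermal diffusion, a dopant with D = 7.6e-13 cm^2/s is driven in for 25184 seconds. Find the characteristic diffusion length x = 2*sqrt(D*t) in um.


Step 1: Compute D*t = 7.6e-13 * 25184 = 1.913984e-08 cm^2
Step 2: sqrt(D*t) = 1.38347e-04 cm
Step 3: x = 2 * 1.38347e-04 cm = 2.76694e-04 cm
Step 4: Convert to um (1 cm = 1e4 um): x = 2.767 um


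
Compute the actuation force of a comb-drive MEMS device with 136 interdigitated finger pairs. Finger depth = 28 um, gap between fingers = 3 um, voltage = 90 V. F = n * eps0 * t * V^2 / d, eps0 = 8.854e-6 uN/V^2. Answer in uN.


Step 1: Parameters: n=136, eps0=8.854e-6 uN/V^2, t=28 um, V=90 V, d=3 um
Step 2: V^2 = 8100
Step 3: F = 136 * 8.854e-6 * 28 * 8100 / 3
F = 91.033 uN


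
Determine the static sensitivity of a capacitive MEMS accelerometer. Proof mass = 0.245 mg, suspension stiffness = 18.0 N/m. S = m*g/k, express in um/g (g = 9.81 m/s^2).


Step 1: Convert mass: m = 0.245 mg = 2.45e-07 kg
Step 2: S = m * g / k = 2.45e-07 * 9.81 / 18.0
Step 3: S = 1.34e-07 m/g
Step 4: Convert to um/g: S = 0.134 um/g


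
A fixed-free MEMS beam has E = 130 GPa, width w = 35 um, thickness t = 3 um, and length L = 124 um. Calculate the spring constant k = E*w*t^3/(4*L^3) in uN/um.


Step 1: Convert E to consistent units (1 GPa = 1000 uN/um^2).
E = 130 GPa = 130000 uN/um^2
Step 2: Compute t^3 = 3^3 = 27
Step 3: Compute L^3 = 124^3 = 1906624
Step 4: k = 130000 * 35 * 27 / (4 * 1906624)
k = 16.1083 uN/um


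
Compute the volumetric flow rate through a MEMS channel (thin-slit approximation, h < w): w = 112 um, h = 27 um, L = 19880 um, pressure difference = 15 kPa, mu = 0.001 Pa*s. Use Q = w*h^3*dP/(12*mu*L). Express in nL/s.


Step 1: Convert all dimensions to SI (meters).
w = 112e-6 m, h = 27e-6 m, L = 19880e-6 m, dP = 15e3 Pa
Step 2: Q = w * h^3 * dP / (12 * mu * L)
Q = 112e-6 * (27e-6)^3 * 15e3 / (12 * 0.001 * 19880e-6) = 1.3861268e-10 m^3/s
Step 3: Convert Q from m^3/s to nL/s (1 m^3 = 1e12 nL, so multiply by 1e12).
Q = 138.613 nL/s


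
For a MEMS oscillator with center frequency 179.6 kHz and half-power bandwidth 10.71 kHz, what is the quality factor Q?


Step 1: Q = f0 / bandwidth
Step 2: Q = 179.6 / 10.71
Q = 16.8


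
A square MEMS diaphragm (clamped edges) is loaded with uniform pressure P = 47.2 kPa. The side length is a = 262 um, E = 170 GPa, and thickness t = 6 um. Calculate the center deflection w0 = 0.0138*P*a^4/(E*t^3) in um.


Step 1: Convert pressure to compatible units (E is in GPa, so P in GPa).
P = 47.2 kPa = 47.2e-6 GPa
Step 2: Compute numerator: 0.0138 * P * a^4.
a^4 = 262^4 = 4711998736
numerator = 0.0138 * 47.2e-6 * 4711998736 = 3.0692e+03
Step 3: Compute denominator: E * t^3 = 170 * 6^3 = 36720
Step 4: w0 = numerator / denominator = 3.0692e+03 / 36720 = 0.0836 um


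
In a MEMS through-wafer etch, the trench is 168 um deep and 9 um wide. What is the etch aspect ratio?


Step 1: AR = depth / width
Step 2: AR = 168 / 9
AR = 18.7


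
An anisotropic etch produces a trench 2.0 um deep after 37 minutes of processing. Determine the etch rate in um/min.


Step 1: Etch rate = depth / time
Step 2: rate = 2.0 / 37
rate = 0.054 um/min


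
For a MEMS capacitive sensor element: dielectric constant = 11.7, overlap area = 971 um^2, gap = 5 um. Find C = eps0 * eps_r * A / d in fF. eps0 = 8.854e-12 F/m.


Step 1: Convert area to m^2: A = 971e-12 m^2
Step 2: Convert gap to m: d = 5e-6 m
Step 3: C = eps0 * eps_r * A / d
C = 8.854e-12 * 11.7 * 971e-12 / 5e-6
Step 4: Convert to fF (multiply by 1e15).
C = 20.12 fF


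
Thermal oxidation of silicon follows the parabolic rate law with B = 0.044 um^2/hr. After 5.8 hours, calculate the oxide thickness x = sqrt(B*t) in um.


Step 1: Compute B*t = 0.044 * 5.8 = 0.2552
Step 2: x = sqrt(0.2552)
x = 0.505 um


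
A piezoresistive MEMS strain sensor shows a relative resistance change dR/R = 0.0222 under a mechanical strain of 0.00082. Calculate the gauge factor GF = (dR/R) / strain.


Step 1: Identify values.
dR/R = 0.0222, strain = 0.00082
Step 2: GF = (dR/R) / strain = 0.0222 / 0.00082
GF = 27.1


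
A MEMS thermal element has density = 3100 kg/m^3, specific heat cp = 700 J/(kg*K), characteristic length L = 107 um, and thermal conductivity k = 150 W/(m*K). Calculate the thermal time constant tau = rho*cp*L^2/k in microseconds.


Step 1: Convert L to m: L = 107e-6 m
Step 2: L^2 = (107e-6)^2 = 1.1449e-08 m^2
Step 3: tau = 3100 * 700 * 1.1449e-08 / 150 = 1.6562887e-04 s
Step 4: Convert to microseconds (multiply by 1e6).
tau = 165.629 us


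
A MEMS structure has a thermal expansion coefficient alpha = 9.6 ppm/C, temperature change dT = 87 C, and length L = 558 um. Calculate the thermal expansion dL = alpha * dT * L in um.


Step 1: Convert CTE: alpha = 9.6 ppm/C = 9.6e-6 /C
Step 2: dL = 9.6e-6 * 87 * 558
dL = 0.466 um


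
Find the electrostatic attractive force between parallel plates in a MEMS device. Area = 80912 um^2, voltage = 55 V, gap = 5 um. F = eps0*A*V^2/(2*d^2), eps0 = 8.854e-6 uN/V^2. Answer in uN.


Step 1: Identify parameters.
eps0 = 8.854e-6 uN/V^2, A = 80912 um^2, V = 55 V, d = 5 um
Step 2: Compute V^2 = 55^2 = 3025
Step 3: Compute d^2 = 5^2 = 25
Step 4: F = 0.5 * 8.854e-6 * 80912 * 3025 / 25
F = 43.342 uN


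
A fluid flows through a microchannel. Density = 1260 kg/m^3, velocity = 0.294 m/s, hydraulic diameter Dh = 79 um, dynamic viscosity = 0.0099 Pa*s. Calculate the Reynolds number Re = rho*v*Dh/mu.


Step 1: Convert Dh to meters: Dh = 79e-6 m
Step 2: Re = rho * v * Dh / mu
Re = 1260 * 0.294 * 79e-6 / 0.0099
Re = 2.956


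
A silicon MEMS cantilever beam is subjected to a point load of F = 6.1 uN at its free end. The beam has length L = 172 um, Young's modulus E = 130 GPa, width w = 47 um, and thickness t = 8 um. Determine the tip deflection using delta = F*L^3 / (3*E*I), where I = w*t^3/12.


Step 1: Calculate the second moment of area.
I = w * t^3 / 12 = 47 * 8^3 / 12 = 2005.3333 um^4
Step 2: Convert E to consistent units (1 GPa = 1000 uN/um^2).
E = 130 GPa = 130000 uN/um^2
Step 3: Calculate tip deflection.
delta = F * L^3 / (3 * E * I)
delta = 6.1 * 172^3 / (3 * 130000 * 2005.3333)
delta = 0.0397 um


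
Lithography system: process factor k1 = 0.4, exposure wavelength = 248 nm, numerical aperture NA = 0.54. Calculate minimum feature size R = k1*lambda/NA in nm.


Step 1: Identify values: k1 = 0.4, lambda = 248 nm, NA = 0.54
Step 2: R = k1 * lambda / NA
R = 0.4 * 248 / 0.54
R = 183.7 nm


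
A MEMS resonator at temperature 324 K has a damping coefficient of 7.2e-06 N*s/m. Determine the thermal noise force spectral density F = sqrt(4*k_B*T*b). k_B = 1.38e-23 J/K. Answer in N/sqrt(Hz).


Step 1: Compute 4 * k_B * T * b
= 4 * 1.38e-23 * 324 * 7.2e-06
= 1.2877e-25 N^2/Hz
Step 2: F_noise = sqrt(1.2877e-25)
F_noise = 3.59e-13 N/sqrt(Hz)


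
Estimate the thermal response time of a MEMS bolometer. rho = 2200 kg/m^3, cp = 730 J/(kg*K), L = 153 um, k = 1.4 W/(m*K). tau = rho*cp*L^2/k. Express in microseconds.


Step 1: Convert L to m: L = 153e-6 m
Step 2: L^2 = (153e-6)^2 = 2.3409e-08 m^2
Step 3: tau = 2200 * 730 * 2.3409e-08 / 1.4 = 2.685346714e-02 s
Step 4: Convert to microseconds (multiply by 1e6).
tau = 26853.467 us


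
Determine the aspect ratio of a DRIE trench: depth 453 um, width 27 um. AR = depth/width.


Step 1: AR = depth / width
Step 2: AR = 453 / 27
AR = 16.8
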